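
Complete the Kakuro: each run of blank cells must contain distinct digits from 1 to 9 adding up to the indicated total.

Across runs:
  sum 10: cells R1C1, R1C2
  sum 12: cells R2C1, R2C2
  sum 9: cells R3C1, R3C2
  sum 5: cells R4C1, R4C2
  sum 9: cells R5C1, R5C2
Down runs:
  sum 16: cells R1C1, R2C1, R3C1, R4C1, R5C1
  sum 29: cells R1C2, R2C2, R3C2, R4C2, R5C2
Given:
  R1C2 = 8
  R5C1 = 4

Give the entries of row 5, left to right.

16 in 5 cells must be {1,2,3,4,6}.
R1C1 = 10 − 8 = 2 completes the 10 across.
Given what's placed, R2C1 must be 3 to fit the 12 across and 16 down.
R2C2 = 12 − 3 = 9 completes the 12 across.
Given what's placed, R4C1 must be 1 to fit the 5 across and 16 down.
R4C2 = 5 − 1 = 4 completes the 5 across.
R5C2 = 9 − 4 = 5 completes the 9 across.

4 5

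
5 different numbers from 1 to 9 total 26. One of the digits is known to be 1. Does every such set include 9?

No

Counterexample: {1,4,6,7,8} sums to 26 under that restriction without using 9.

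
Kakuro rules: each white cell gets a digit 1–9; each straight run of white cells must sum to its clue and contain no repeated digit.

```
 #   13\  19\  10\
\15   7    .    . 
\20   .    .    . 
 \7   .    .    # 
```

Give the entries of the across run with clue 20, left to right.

Nothing is forced directly, so branch on R2C1, whose candidates are 4 or 5. If R2C1 = 4: that forces R3C1 = 2, R3C2 = 5, R1C2 = 6, R1C3 = 2, after which R2C2 would have to be in {7,9} for the 20 across but in {8} for the 19 down — contradiction. So R2C1 = 5.
R3C1 = 13 − 12 = 1 completes the 13 down.
R3C2 = 7 − 1 = 6 completes the 7 across.
Given what's placed, R1C2 must be 5 to fit the 15 across and 19 down.
R1C3 = 15 − 12 = 3 completes the 15 across.
R2C2 = 19 − 11 = 8 completes the 19 down.
R2C3 = 20 − 13 = 7 completes the 20 across.

5 8 7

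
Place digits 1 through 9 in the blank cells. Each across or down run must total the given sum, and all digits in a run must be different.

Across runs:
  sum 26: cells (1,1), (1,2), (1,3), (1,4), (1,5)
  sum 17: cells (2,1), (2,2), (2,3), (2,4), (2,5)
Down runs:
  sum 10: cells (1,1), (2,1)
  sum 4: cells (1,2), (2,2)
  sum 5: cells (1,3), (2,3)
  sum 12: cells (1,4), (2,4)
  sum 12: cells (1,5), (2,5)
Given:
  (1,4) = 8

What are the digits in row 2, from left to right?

1 3 2 4 7

4 in 2 cells must be {1,3}.
(2,4) = 12 − 8 = 4 completes the 12 down.
Nothing is forced directly, so branch on (2,5), whose candidates are 3 or 7. If (2,5) = 3: that forces (1,5) = 9, (2,2) = 1, (2,3) = 2, (1,2) = 3, after which (1,3) would have to be in {1,2,4,5} for the 26 across but in {3} for the 5 down — contradiction. So (2,5) = 7.
(1,5) = 12 − 7 = 5 completes the 12 down.
No cell is forced outright now. (2,1) can only be 1 or 2 or 3 (the digits allowed by both its 17 across and its 10 down). If (2,1) = 2: then (1,1) would have to be in {1,2,3,4,6,7,9} for the 26 across but in {8} for the 10 down — contradiction. If (2,1) = 3: that forces (1,1) = 7, after which (1,2) would have to be in {2,4} for the 26 across but in {1,3} for the 4 down — contradiction. So (2,1) = 1.
(1,1) = 10 − 1 = 9 completes the 10 down.
(2,2) = 3: the only remaining digit allowed by both the 17 across and the 4 down.
(2,3) = 17 − 15 = 2 completes the 17 across.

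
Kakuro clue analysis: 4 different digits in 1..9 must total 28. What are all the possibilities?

4 distinct digits from 1–9 sum between 10 and 30.

{4,7,8,9}; {5,6,8,9}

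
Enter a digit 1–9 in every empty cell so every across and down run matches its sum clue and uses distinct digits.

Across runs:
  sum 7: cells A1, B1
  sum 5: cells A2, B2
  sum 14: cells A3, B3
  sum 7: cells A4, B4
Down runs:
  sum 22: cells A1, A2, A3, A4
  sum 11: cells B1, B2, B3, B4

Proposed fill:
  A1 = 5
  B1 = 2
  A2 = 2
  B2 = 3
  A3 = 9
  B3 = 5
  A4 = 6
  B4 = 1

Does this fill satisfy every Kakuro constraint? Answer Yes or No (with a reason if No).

Yes

Across: 5+2=7; 2+3=5; 9+5=14; 6+1=7. Down: 5+2+9+6=22; 2+3+5+1=11. No digit repeats within any run.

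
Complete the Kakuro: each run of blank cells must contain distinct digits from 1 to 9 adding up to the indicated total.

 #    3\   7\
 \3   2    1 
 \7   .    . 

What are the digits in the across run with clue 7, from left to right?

3 in 2 cells must be {1,2}.
R2C1 = 3 − 2 = 1 completes the 3 down.
R2C2 = 7 − 1 = 6 completes the 7 across.

1, 6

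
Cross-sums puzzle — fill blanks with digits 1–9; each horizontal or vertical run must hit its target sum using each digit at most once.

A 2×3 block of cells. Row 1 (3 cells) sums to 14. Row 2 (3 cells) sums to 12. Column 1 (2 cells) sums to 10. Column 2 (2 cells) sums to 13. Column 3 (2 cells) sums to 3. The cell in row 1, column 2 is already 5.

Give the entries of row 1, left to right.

7 5 2

3 in 2 cells must be {1,2}.
(2,2) = 13 − 5 = 8 completes the 13 down.
Given what's placed, (2,3) must be 1 to fit the 12 across and 3 down.
(1,3) = 3 − 1 = 2 completes the 3 down.
(2,1) = 12 − 9 = 3 completes the 12 across.
(1,1) = 14 − 7 = 7 completes the 14 across.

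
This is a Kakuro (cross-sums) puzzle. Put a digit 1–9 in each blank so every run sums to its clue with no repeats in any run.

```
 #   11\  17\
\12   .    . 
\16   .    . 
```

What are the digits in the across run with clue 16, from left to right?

16 in 2 cells must be {7,9}; 17 in 2 cells must be {8,9}.
The 16 across and the 17 down share only 9, so R2C2 = 9.
R1C2 = 17 − 9 = 8 completes the 17 down.
R2C1 = 16 − 9 = 7 completes the 16 across.
R1C1 = 12 − 8 = 4 completes the 12 across.

7 9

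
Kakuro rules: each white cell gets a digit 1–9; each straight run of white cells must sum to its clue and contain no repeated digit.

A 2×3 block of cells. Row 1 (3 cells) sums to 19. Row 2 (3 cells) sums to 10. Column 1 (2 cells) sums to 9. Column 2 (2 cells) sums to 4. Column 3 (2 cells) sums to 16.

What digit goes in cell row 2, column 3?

7

4 in 2 cells must be {1,3}; 16 in 2 cells must be {7,9}.
The 19 across and the 4 down share only 3, so (1,2) = 3.
(2,2) = 4 − 3 = 1 completes the 4 down.
Given what's placed, (2,3) must be 7 to fit the 10 across and 16 down.
(1,1) = 7: the only remaining digit allowed by both the 19 across and the 9 down.
(1,3) = 19 − 10 = 9 completes the 19 across.
(2,1) = 10 − 8 = 2 completes the 10 across.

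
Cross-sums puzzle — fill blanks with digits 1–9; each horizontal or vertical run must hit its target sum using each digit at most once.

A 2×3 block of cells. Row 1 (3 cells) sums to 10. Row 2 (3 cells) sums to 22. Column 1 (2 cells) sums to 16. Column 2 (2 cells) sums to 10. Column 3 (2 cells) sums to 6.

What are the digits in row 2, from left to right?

9 8 5

16 in 2 cells must be {7,9}.
The 10 across and the 16 down share only 7, so (1,1) = 7.
(2,1) = 16 − 7 = 9 completes the 16 down.
Given what's placed, (2,3) must be 5 to fit the 22 across and 6 down.
(1,3) = 6 − 5 = 1 completes the 6 down.
(2,2) = 22 − 14 = 8 completes the 22 across.
(1,2) = 10 − 8 = 2 completes the 10 across.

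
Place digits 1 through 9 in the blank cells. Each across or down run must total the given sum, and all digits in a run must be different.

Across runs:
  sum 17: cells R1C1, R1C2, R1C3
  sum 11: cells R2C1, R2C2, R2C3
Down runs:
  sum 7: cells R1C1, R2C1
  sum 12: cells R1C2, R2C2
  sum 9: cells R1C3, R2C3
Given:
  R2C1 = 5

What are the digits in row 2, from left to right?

5 4 2

R1C1 = 7 − 5 = 2 completes the 7 down.
Given what's placed, R2C2 must be 4 to fit the 11 across and 12 down.
R2C3 = 11 − 9 = 2 completes the 11 across.
R1C2 = 12 − 4 = 8 completes the 12 down.
R1C3 = 17 − 10 = 7 completes the 17 across.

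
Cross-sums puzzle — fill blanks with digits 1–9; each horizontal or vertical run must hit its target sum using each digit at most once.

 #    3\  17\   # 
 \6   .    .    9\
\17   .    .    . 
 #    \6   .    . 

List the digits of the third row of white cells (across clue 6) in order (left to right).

4 2

3 in 2 cells must be {1,2}.
Nothing is forced directly, so branch on R1C1, whose candidates are 1 or 2. If R1C1 = 2: that forces R1C2 = 4, R2C1 = 1, R2C2 = 7, after which R2C3 would have to be in {9} for the 17 across but in {1,2,3,4,5,6,7,8} for the 9 down — contradiction. So R1C1 = 1.
R1C2 = 6 − 1 = 5 completes the 6 across.
R2C1 = 3 − 1 = 2 completes the 3 down.
R3C2 = 4: the only remaining digit allowed by both the 6 across and the 17 down.
R3C3 = 6 − 4 = 2 completes the 6 across.
R2C2 = 17 − 9 = 8 completes the 17 down.
R2C3 = 17 − 10 = 7 completes the 17 across.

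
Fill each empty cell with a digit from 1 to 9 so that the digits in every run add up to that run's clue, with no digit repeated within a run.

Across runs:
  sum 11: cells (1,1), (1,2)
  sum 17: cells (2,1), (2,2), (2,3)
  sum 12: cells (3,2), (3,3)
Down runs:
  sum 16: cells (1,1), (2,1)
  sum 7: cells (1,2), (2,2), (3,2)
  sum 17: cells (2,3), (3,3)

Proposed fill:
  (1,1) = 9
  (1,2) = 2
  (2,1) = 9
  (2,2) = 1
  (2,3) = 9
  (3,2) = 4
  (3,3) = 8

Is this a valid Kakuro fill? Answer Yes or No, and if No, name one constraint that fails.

No — the across run (2,1)–(2,3) sums to 19, not 17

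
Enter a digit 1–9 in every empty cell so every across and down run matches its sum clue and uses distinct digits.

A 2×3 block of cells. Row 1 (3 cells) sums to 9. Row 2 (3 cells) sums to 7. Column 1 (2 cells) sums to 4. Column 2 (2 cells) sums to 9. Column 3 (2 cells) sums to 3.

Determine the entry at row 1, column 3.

1

7 in 3 cells must be {1,2,4}; 4 in 2 cells must be {1,3}; 3 in 2 cells must be {1,2}.
The 7 across and the 4 down share only 1, so (2,1) = 1.
Given what's placed, (2,3) must be 2 to fit the 7 across and 3 down.
(1,1) = 4 − 1 = 3 completes the 4 down.
(1,3) = 3 − 2 = 1 completes the 3 down.
(2,2) = 7 − 3 = 4 completes the 7 across.
(1,2) = 9 − 4 = 5 completes the 9 across.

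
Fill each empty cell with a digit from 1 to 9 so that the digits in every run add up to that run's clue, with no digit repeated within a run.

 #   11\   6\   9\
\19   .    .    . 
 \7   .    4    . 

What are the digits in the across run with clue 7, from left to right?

2 4 1

7 in 3 cells must be {1,2,4}.
R1C2 = 6 − 4 = 2 completes the 6 down.
Given what's placed, R1C3 must be 8 to fit the 19 across and 9 down.
R2C1 = 2: the only remaining digit allowed by both the 7 across and the 11 down.
R2C3 = 7 − 6 = 1 completes the 7 across.
R1C1 = 19 − 10 = 9 completes the 19 across.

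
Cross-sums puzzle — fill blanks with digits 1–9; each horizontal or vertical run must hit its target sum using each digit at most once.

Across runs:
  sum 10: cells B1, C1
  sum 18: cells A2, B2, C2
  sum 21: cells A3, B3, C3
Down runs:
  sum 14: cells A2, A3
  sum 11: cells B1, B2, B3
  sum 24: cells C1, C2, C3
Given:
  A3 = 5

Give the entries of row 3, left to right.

24 in 3 cells must be {7,8,9}.
A2 = 14 − 5 = 9 completes the 14 down.
Given what's placed, B3 must be 7 to fit the 21 across and 11 down.
C3 = 21 − 12 = 9 completes the 21 across.
Nothing is forced directly, so branch on B1, whose candidates are 1 or 3. If B1 = 1: then C1 would have to be in {9} for the 10 across but in {7,8} for the 24 down — contradiction. So B1 = 3.
C1 = 10 − 3 = 7 completes the 10 across.
B2 = 11 − 10 = 1 completes the 11 down.
C2 = 18 − 10 = 8 completes the 18 across.

5, 7, 9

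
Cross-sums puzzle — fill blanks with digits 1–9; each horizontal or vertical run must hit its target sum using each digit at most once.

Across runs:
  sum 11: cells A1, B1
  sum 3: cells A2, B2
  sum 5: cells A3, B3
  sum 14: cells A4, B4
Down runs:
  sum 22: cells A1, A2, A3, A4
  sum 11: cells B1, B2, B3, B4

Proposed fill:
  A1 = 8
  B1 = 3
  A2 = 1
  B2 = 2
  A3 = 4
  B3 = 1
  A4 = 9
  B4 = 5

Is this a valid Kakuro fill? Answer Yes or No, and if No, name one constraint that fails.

Across: 8+3=11; 1+2=3; 4+1=5; 9+5=14. Down: 8+1+4+9=22; 3+2+1+5=11. No digit repeats within any run.

Yes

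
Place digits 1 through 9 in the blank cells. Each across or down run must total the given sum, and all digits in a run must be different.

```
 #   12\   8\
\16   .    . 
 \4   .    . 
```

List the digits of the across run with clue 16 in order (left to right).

9 7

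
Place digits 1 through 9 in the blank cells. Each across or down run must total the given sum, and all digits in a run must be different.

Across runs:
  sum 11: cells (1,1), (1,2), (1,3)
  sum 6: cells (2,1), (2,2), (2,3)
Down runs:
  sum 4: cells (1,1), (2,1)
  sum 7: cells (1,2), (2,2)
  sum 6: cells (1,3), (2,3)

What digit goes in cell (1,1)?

6 in 3 cells must be {1,2,3}; 4 in 2 cells must be {1,3}.
Nothing is forced directly, so branch on (1,1), whose candidates are 1 or 3. If (1,1) = 3: that forces (2,1) = 1, (2,3) = 2, after which (1,3) would have to be in {1,2,6,7} for the 11 across but in {4} for the 6 down — contradiction. So (1,1) = 1.
(2,1) = 4 − 1 = 3 completes the 4 down.
Nothing is forced directly, so branch on (1,3), whose candidates are 2 or 4. If (1,3) = 2: then (1,2) would have to be in {8} for the 11 across but in {1,2,3,4,5,6} for the 7 down — contradiction. So (1,3) = 4.
(1,2) = 11 − 5 = 6 completes the 11 across.
(2,2) = 7 − 6 = 1 completes the 7 down.
(2,3) = 6 − 4 = 2 completes the 6 across.

1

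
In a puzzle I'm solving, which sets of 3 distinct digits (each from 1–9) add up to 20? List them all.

3 distinct digits from 1–9 sum between 6 and 24.

{3,8,9}; {4,7,9}; {5,6,9}; {5,7,8}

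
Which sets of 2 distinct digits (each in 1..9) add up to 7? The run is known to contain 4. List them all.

2 distinct digits from 1–9 sum between 3 and 17.
Keeping only sets containing 4.
Only one set works: {3,4}.

{3,4}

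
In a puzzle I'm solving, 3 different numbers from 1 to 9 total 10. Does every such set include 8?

Counterexample: {1,2,7} sums to 10 without using 8.

No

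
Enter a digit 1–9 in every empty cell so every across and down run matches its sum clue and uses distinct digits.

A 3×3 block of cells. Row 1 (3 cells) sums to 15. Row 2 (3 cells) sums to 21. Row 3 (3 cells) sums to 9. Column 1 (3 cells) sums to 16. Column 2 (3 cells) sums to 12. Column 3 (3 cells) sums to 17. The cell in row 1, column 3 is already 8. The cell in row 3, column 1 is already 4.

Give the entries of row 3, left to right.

4 3 2

Nothing is forced directly, so branch on (3,2), whose candidates are 2 or 3. If (3,2) = 2: that forces (3,3) = 3, (2,3) = 6, (2,1) = 7, after which (2,2) would have to be in {8} for the 21 across but in {1,3,4,6,7,9} for the 12 down — contradiction. So (3,2) = 3.
(3,3) = 9 − 7 = 2 completes the 9 across.
(2,3) = 17 − 10 = 7 completes the 17 down.
Nothing is forced directly, so branch on (2,1), whose candidates are 5 or 9. If (2,1) = 5: then (1,1) would have to be in {1,2,3,4,5,6} for the 15 across but in {7} for the 16 down — contradiction. So (2,1) = 9.
(1,1) = 16 − 13 = 3 completes the 16 down.
(1,2) = 15 − 11 = 4 completes the 15 across.
(2,2) = 21 − 16 = 5 completes the 21 across.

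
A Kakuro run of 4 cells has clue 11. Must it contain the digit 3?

Yes

The only way to make 11 from 4 distinct digits is {1,2,3,5}, which contains 3.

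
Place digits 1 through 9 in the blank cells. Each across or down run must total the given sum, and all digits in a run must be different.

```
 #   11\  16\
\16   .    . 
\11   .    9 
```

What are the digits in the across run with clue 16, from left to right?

9, 7

16 in 2 cells must be {7,9}.
R1C2 = 16 − 9 = 7 completes the 16 down.
R2C1 = 11 − 9 = 2 completes the 11 across.
R1C1 = 16 − 7 = 9 completes the 16 across.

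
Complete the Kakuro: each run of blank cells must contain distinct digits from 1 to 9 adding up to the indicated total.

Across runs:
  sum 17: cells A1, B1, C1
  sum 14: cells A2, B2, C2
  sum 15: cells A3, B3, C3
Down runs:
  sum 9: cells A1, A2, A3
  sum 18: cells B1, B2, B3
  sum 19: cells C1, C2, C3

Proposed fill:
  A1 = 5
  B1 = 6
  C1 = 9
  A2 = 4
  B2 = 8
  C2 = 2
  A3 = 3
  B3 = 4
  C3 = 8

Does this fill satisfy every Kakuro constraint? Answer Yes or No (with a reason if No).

No — the down run A1–A3 sums to 12, not 9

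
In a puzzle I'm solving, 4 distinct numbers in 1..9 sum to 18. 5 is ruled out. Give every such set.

4 distinct digits from 1–9 sum between 10 and 30.
Dropping sets that contain 5.

{1,2,6,9}; {1,2,7,8}; {1,3,6,8}; {1,4,6,7}; {2,3,4,9}; {2,3,6,7}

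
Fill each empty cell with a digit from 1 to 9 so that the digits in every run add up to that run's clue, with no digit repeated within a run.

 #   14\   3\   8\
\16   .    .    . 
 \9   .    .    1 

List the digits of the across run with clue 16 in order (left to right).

8, 1, 7

3 in 2 cells must be {1,2}.
R1C3 = 8 − 1 = 7 completes the 8 down.
Given what's placed, R2C2 must be 2 to fit the 9 across and 3 down.
R1C2 = 3 − 2 = 1 completes the 3 down.
R2C1 = 9 − 3 = 6 completes the 9 across.
R1C1 = 16 − 8 = 8 completes the 16 across.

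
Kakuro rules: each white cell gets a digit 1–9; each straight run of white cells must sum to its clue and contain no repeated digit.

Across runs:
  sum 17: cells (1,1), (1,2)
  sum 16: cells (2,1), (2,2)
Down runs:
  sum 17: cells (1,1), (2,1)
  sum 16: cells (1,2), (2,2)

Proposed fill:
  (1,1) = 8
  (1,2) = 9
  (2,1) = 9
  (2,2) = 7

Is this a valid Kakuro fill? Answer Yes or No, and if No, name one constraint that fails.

Yes

Across: 8+9=17; 9+7=16. Down: 8+9=17; 9+7=16. No digit repeats within any run.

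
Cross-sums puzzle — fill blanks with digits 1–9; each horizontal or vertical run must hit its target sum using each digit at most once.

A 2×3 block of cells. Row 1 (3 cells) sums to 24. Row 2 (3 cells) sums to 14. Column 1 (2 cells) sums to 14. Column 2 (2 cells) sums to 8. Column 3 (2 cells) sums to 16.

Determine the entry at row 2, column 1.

6

24 in 3 cells must be {7,8,9}; 16 in 2 cells must be {7,9}.
The 24 across and the 8 down share only 7, so (1,2) = 7.
Given what's placed, (1,3) must be 9 to fit the 24 across and 16 down.
(2,2) = 8 − 7 = 1 completes the 8 down.
(2,3) = 16 − 9 = 7 completes the 16 down.
(1,1) = 24 − 16 = 8 completes the 24 across.
(2,1) = 14 − 8 = 6 completes the 14 across.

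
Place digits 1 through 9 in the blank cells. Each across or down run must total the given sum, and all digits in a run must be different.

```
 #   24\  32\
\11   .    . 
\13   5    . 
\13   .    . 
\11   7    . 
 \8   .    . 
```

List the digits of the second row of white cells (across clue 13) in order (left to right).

5, 8

R2C2 = 13 − 5 = 8 completes the 13 across.
R4C2 = 11 − 7 = 4 completes the 11 across.
No cell is forced outright now. R5C2 can only be 5 or 6 (the digits allowed by both its 8 across and its 32 down). If R5C2 = 5: that forces R5C1 = 3, R1C1 = 8, after which R1C2 would have to be in {3} for the 11 across but in {6,9} for the 32 down — contradiction. So R5C2 = 6.
R5C1 = 8 − 6 = 2 completes the 8 across.
Nothing is forced directly, so branch on R1C2, whose candidates are 5 or 9. If R1C2 = 9: then R1C1 would have to be in {2} for the 11 across but in {1,4,6,9} for the 24 down — contradiction. So R1C2 = 5.
R1C1 = 11 − 5 = 6 completes the 11 across.
R3C1 = 24 − 20 = 4 completes the 24 down.
R3C2 = 13 − 4 = 9 completes the 13 across.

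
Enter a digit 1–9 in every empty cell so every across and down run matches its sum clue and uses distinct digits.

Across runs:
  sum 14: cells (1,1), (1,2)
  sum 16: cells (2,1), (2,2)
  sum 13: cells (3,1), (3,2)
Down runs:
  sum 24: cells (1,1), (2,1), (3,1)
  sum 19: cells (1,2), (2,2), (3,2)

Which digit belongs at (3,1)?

9

16 in 2 cells must be {7,9}; 24 in 3 cells must be {7,8,9}.
Nothing is forced directly, so branch on (1,1), whose candidates are 8 or 9. If (1,1) = 9: that forces (1,2) = 5, (2,1) = 7, after which (2,2) would have to be in {9} for the 16 across but in {6,8} for the 19 down — contradiction. So (1,1) = 8.
(1,2) = 14 − 8 = 6 completes the 14 across.
Given what's placed, (2,2) must be 9 to fit the 16 across and 19 down.
(3,2) = 19 − 15 = 4 completes the 19 down.
(2,1) = 16 − 9 = 7 completes the 16 across.
(3,1) = 13 − 4 = 9 completes the 13 across.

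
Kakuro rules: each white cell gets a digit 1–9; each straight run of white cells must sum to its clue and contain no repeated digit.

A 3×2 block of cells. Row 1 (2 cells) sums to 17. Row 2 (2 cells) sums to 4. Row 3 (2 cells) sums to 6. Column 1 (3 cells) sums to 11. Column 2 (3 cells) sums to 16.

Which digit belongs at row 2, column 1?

1

17 in 2 cells must be {8,9}; 4 in 2 cells must be {1,3}.
The 17 across and the 11 down share only 8, so (1,1) = 8.
(1,2) = 17 − 8 = 9 completes the 17 across.
Given what's placed, (2,1) must be 1 to fit the 4 across and 11 down.
(2,2) = 4 − 1 = 3 completes the 4 across.
(3,1) = 11 − 9 = 2 completes the 11 down.
(3,2) = 6 − 2 = 4 completes the 6 across.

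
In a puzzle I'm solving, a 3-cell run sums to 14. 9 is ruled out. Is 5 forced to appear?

No

Counterexample: {1,6,7} sums to 14 under that restriction without using 5.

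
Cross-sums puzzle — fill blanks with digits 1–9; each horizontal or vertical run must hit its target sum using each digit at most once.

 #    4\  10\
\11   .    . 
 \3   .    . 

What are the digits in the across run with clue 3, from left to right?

3 in 2 cells must be {1,2}; 4 in 2 cells must be {1,3}.
The 11 across and the 4 down share only 3, so R1C1 = 3.
R1C2 = 11 − 3 = 8 completes the 11 across.
R2C1 = 4 − 3 = 1 completes the 4 down.
R2C2 = 3 − 1 = 2 completes the 3 across.

1 2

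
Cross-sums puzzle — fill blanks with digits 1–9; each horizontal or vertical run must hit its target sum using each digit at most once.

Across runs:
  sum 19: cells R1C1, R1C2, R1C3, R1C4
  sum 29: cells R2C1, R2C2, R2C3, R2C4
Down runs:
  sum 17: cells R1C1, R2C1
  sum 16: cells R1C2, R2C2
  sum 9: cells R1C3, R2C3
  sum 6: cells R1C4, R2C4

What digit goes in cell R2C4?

5

29 in 4 cells must be {5,7,8,9}; 17 in 2 cells must be {8,9}; 16 in 2 cells must be {7,9}.
Only 5 fits R2C4 under both its across sum 29 and down sum 6.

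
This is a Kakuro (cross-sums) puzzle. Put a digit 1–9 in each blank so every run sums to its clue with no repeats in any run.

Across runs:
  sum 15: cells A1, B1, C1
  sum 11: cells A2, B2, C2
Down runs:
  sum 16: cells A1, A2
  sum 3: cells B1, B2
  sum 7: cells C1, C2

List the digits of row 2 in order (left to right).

7 1 3

16 in 2 cells must be {7,9}; 3 in 2 cells must be {1,2}.
The 11 across and the 16 down share only 7, so A2 = 7.
Given what's placed, B2 must be 1 to fit the 11 across and 3 down.
C2 = 11 − 8 = 3 completes the 11 across.
A1 = 16 − 7 = 9 completes the 16 down.
B1 = 3 − 1 = 2 completes the 3 down.
C1 = 15 − 11 = 4 completes the 15 across.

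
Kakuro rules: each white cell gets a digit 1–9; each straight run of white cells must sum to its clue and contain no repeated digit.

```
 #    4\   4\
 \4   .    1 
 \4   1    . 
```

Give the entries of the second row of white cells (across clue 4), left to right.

1 3

4 in 2 cells must be {1,3}.
R1C1 = 4 − 1 = 3 completes the 4 across.
R2C2 = 4 − 1 = 3 completes the 4 across.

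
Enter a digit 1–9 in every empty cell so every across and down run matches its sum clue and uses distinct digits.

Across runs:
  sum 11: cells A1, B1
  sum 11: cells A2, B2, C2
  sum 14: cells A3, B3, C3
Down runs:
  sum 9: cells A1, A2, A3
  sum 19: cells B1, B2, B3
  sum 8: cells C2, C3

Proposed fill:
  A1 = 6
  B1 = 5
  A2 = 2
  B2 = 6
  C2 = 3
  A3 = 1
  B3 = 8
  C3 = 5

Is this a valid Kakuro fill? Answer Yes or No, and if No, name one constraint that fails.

Yes

Across: 6+5=11; 2+6+3=11; 1+8+5=14. Down: 6+2+1=9; 5+6+8=19; 3+5=8. No digit repeats within any run.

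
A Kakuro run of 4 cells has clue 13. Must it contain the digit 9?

Counterexample: {1,2,3,7} sums to 13 without using 9.

No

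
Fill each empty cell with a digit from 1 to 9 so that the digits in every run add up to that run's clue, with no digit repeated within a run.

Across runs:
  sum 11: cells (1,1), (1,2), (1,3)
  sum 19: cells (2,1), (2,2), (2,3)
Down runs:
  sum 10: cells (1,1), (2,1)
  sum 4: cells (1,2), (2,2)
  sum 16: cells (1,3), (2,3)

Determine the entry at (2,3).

4 in 2 cells must be {1,3}; 16 in 2 cells must be {7,9}.
The 11 across and the 16 down share only 7, so (1,3) = 7.
The 19 across and the 4 down share only 3, so (2,2) = 3.
(2,3) = 16 − 7 = 9 completes the 16 down.
(1,2) = 4 − 3 = 1 completes the 4 down.
(2,1) = 19 − 12 = 7 completes the 19 across.
(1,1) = 11 − 8 = 3 completes the 11 across.

9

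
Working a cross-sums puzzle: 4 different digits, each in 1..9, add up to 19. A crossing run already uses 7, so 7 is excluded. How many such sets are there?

6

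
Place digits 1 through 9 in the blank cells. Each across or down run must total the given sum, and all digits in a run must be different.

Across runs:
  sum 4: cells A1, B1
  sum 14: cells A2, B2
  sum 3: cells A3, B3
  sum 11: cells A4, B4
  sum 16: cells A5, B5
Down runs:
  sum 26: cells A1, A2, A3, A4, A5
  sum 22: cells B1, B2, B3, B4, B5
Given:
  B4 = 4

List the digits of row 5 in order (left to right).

9 7

4 in 2 cells must be {1,3}; 3 in 2 cells must be {1,2}; 16 in 2 cells must be {7,9}.
A4 = 11 − 4 = 7 completes the 11 across.
A5 = 9: the only remaining digit allowed by both the 16 across and the 26 down.
B5 = 16 − 9 = 7 completes the 16 across.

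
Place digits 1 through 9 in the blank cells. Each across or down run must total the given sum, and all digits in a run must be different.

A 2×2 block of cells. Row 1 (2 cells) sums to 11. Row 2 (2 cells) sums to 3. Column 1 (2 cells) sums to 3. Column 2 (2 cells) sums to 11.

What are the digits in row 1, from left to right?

3 in 2 cells must be {1,2}.
The 11 across and the 3 down share only 2, so (1,1) = 2.
(1,2) = 11 − 2 = 9 completes the 11 across.
(2,1) = 3 − 2 = 1 completes the 3 down.
(2,2) = 3 − 1 = 2 completes the 3 across.

2 9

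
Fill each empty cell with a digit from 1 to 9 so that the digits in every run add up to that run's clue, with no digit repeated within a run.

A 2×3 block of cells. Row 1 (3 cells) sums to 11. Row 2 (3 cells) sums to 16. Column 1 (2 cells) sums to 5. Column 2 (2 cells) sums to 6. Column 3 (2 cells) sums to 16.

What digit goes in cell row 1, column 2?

1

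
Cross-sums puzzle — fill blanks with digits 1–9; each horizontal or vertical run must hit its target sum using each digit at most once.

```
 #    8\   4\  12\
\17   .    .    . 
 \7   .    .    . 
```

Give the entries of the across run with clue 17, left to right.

7 in 3 cells must be {1,2,4}; 4 in 2 cells must be {1,3}.
The 7 across and the 4 down share only 1, so R2C2 = 1.
Given what's placed, R2C3 must be 4 to fit the 7 across and 12 down.
R1C2 = 4 − 1 = 3 completes the 4 down.
R1C3 = 12 − 4 = 8 completes the 12 down.
R2C1 = 7 − 5 = 2 completes the 7 across.
R1C1 = 17 − 11 = 6 completes the 17 across.

6 3 8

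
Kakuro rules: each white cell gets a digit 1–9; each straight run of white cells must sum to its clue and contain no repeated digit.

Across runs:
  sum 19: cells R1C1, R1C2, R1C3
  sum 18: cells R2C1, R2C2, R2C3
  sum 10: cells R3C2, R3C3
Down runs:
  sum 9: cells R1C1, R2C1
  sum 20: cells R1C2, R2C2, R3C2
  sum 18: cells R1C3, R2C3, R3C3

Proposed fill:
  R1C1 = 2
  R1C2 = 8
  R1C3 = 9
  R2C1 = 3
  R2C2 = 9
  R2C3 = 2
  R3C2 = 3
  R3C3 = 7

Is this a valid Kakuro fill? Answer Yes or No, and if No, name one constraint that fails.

No — the down run R1C1–R2C1 sums to 5, not 9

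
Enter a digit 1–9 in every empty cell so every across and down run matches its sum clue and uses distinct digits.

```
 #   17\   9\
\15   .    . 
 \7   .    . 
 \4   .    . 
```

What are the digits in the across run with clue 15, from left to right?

4 in 2 cells must be {1,3}.
The 15 across and the 9 down share only 6, so R1C2 = 6.
Given what's placed, R3C2 must be 1 to fit the 4 across and 9 down.
R1C1 = 15 − 6 = 9 completes the 15 across.
R2C2 = 9 − 7 = 2 completes the 9 down.
R3C1 = 4 − 1 = 3 completes the 4 across.
R2C1 = 7 − 2 = 5 completes the 7 across.

9 6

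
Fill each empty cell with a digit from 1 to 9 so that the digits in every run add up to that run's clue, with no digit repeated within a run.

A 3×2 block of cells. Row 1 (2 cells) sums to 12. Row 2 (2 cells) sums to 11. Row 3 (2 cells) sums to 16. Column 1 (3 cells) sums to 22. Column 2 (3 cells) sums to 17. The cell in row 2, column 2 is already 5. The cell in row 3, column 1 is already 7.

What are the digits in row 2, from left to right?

6, 5

16 in 2 cells must be {7,9}.
(1,1) = 9: the only remaining digit allowed by both the 12 across and the 22 down.
(1,2) = 12 − 9 = 3 completes the 12 across.
(2,1) = 11 − 5 = 6 completes the 11 across.
(3,2) = 16 − 7 = 9 completes the 16 across.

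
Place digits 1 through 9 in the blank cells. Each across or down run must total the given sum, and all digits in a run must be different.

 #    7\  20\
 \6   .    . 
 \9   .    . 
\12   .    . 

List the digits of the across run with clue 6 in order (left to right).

7 in 3 cells must be {1,2,4}.
The 12 across and the 7 down share only 4, so R3C1 = 4.
R3C2 = 12 − 4 = 8 completes the 12 across.
Given what's placed, R1C2 must be 5 to fit the 6 across and 20 down.
R2C2 = 20 − 13 = 7 completes the 20 down.
R1C1 = 6 − 5 = 1 completes the 6 across.
R2C1 = 9 − 7 = 2 completes the 9 across.

1, 5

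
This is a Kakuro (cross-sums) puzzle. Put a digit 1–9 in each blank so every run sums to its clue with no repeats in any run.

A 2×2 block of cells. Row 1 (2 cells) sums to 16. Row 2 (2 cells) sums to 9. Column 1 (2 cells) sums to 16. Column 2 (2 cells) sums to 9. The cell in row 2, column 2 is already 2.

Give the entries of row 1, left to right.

9, 7

16 in 2 cells must be {7,9}.
(1,2) = 9 − 2 = 7 completes the 9 down.
(2,1) = 9 − 2 = 7 completes the 9 across.
(1,1) = 16 − 7 = 9 completes the 16 across.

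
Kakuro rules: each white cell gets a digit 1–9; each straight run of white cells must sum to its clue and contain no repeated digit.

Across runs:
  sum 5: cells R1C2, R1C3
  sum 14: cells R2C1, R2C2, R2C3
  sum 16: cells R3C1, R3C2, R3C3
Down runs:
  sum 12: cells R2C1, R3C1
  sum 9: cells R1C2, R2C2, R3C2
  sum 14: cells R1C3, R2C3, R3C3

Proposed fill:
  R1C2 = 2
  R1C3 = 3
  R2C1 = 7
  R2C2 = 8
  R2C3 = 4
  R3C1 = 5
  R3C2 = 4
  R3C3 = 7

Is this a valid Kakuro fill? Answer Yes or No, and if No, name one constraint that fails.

No — the down run R1C2–R3C2 sums to 14, not 9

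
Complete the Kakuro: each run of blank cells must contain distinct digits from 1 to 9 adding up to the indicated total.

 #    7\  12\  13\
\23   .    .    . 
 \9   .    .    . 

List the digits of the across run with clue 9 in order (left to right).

1 3 5

23 in 3 cells must be {6,8,9}.
The 23 across and the 7 down share only 6, so R1C1 = 6.
R2C1 = 7 − 6 = 1 completes the 7 down.
Nothing is forced directly, so branch on R2C2, whose candidates are 3 or 5. If R2C2 = 5: then R1C2 would have to be in {8,9} for the 23 across but in {7} for the 12 down — contradiction. So R2C2 = 3.
R1C2 = 12 − 3 = 9 completes the 12 down.
R1C3 = 23 − 15 = 8 completes the 23 across.
R2C3 = 9 − 4 = 5 completes the 9 across.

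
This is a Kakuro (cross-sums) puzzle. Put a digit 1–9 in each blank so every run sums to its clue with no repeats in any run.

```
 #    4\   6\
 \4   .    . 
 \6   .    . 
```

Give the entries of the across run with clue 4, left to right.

4 in 2 cells must be {1,3}.
The 4 across and the 6 down share only 1, so R1C2 = 1.
The 6 across and the 4 down share only 1, so R2C1 = 1.
R2C2 = 6 − 1 = 5 completes the 6 across.
R1C1 = 4 − 1 = 3 completes the 4 across.

3, 1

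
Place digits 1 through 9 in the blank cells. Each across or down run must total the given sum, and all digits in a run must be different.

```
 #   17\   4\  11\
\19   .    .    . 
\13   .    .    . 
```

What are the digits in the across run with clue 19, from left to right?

9 3 7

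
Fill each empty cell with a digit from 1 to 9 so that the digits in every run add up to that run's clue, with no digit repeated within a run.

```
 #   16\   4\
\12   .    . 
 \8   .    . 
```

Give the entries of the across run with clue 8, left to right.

7 1

16 in 2 cells must be {7,9}; 4 in 2 cells must be {1,3}.
The 12 across and the 4 down share only 3, so R1C2 = 3.
The 8 across and the 16 down share only 7, so R2C1 = 7.
R2C2 = 8 − 7 = 1 completes the 8 across.
R1C1 = 12 − 3 = 9 completes the 12 across.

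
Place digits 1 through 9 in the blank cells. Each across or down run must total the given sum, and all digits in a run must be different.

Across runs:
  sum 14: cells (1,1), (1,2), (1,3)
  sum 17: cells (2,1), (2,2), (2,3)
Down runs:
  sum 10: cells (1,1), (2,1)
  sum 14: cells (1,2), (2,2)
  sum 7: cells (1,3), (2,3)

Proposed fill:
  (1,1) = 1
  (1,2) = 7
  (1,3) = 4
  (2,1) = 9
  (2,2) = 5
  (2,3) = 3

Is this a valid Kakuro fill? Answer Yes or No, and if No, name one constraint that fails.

No — the across run (1,1)–(1,3) sums to 12, not 14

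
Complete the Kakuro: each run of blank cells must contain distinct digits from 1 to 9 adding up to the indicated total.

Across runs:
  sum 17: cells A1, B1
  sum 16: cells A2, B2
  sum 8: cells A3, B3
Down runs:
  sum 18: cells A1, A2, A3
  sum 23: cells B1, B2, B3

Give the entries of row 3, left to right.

2, 6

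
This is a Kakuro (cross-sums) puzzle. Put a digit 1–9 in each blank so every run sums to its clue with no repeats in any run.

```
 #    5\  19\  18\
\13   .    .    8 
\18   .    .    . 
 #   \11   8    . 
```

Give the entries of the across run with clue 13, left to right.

R3C3 = 11 − 8 = 3 completes the 11 across.
R2C3 = 18 − 11 = 7 completes the 18 down.
No cell is forced outright now. R1C2 can only be 2 or 4 (the digits allowed by both its 13 across and its 19 down). If R1C2 = 4: that forces R1C1 = 1, after which R2C1 would have to be in {2,3,5,6,8,9} for the 18 across but in {4} for the 5 down — contradiction. So R1C2 = 2.
R1C1 = 13 − 10 = 3 completes the 13 across.
R2C1 = 5 − 3 = 2 completes the 5 down.
R2C2 = 18 − 9 = 9 completes the 18 across.

3, 2, 8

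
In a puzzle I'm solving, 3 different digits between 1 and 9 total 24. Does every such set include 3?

The only way to make 24 from 3 distinct digits is {7,8,9}, which does not contain 3.

No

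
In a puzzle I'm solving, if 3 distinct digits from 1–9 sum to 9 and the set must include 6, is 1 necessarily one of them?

The only way to make 9 from 3 distinct digits under that restriction is {1,2,6}, which contains 1.

Yes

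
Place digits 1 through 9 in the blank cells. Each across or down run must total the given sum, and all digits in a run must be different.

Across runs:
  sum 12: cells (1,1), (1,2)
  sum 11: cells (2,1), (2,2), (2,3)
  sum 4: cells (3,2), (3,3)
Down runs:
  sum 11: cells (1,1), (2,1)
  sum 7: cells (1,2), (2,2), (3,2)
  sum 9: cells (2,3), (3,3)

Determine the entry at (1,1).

8

4 in 2 cells must be {1,3}; 7 in 3 cells must be {1,2,4}.
The 12 across and the 7 down share only 4, so (1,2) = 4.
(3,2) = 1: the only remaining digit allowed by both the 4 across and the 7 down.
(3,3) = 4 − 1 = 3 completes the 4 across.
(1,1) = 12 − 4 = 8 completes the 12 across.
(2,1) = 11 − 8 = 3 completes the 11 down.
(2,2) = 7 − 5 = 2 completes the 7 down.
(2,3) = 11 − 5 = 6 completes the 11 across.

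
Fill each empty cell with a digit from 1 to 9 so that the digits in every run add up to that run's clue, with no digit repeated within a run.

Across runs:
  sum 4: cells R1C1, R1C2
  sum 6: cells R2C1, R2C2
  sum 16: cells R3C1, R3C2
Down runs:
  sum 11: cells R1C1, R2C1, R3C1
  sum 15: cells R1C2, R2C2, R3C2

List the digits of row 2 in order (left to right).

1 5

4 in 2 cells must be {1,3}; 16 in 2 cells must be {7,9}.
The 16 across and the 11 down share only 7, so R3C1 = 7.
R3C2 = 16 − 7 = 9 completes the 16 across.
Given what's placed, R1C2 must be 1 to fit the 4 across and 15 down.
R2C1 = 1: the only remaining digit allowed by both the 6 across and the 11 down.
R2C2 = 6 − 1 = 5 completes the 6 across.
R1C1 = 4 − 1 = 3 completes the 4 across.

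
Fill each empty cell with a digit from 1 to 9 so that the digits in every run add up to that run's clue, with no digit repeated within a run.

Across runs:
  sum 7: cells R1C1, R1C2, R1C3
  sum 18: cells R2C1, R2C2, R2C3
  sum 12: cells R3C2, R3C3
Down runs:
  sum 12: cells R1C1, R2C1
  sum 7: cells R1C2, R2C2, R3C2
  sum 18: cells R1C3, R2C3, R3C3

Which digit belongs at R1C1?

7 in 3 cells must be {1,2,4}.
Only 4 fits R1C1 under both its across sum 7 and down sum 12.

4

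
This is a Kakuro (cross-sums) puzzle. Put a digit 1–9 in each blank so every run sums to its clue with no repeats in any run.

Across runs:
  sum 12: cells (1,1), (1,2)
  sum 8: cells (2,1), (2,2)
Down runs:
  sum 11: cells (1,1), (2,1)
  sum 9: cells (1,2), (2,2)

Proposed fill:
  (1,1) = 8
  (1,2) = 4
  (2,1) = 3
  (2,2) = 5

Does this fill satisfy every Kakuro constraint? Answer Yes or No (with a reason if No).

Yes

Across: 8+4=12; 3+5=8. Down: 8+3=11; 4+5=9. No digit repeats within any run.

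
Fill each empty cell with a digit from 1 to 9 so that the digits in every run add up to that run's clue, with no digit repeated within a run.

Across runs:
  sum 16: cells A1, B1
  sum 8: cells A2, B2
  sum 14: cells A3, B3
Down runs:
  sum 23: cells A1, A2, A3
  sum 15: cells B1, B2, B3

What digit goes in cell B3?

6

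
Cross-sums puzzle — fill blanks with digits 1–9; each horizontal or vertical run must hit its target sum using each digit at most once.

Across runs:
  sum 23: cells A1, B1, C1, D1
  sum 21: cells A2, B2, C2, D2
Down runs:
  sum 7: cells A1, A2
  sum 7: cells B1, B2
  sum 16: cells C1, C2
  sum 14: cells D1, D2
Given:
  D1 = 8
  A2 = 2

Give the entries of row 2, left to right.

16 in 2 cells must be {7,9}.
A1 = 7 − 2 = 5 completes the 7 down.
D2 = 14 − 8 = 6 completes the 14 down.
C2 = 9: the only remaining digit allowed by both the 21 across and the 16 down.
C1 = 16 − 9 = 7 completes the 16 down.
B2 = 21 − 17 = 4 completes the 21 across.
B1 = 23 − 20 = 3 completes the 23 across.

2, 4, 9, 6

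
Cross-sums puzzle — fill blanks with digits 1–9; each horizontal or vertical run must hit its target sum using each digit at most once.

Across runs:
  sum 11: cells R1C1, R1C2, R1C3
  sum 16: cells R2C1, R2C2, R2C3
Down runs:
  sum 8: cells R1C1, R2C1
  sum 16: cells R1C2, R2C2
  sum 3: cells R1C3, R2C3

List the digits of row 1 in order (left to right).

3 7 1

16 in 2 cells must be {7,9}; 3 in 2 cells must be {1,2}.
The 11 across and the 16 down share only 7, so R1C2 = 7.
Given what's placed, R1C3 must be 1 to fit the 11 across and 3 down.
R2C2 = 16 − 7 = 9 completes the 16 down.
R2C3 = 3 − 1 = 2 completes the 3 down.
R1C1 = 11 − 8 = 3 completes the 11 across.
R2C1 = 16 − 11 = 5 completes the 16 across.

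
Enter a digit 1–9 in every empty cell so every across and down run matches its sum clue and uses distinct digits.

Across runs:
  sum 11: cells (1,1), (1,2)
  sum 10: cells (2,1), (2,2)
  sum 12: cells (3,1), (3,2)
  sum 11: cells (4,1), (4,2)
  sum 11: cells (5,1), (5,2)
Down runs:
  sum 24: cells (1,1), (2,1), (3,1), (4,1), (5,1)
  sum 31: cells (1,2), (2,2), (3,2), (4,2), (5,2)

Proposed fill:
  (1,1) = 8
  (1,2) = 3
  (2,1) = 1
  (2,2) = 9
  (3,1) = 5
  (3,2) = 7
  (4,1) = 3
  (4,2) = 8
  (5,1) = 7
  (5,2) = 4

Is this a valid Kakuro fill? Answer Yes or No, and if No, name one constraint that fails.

Across: 8+3=11; 1+9=10; 5+7=12; 3+8=11; 7+4=11. Down: 8+1+5+3+7=24; 3+9+7+8+4=31. No digit repeats within any run.

Yes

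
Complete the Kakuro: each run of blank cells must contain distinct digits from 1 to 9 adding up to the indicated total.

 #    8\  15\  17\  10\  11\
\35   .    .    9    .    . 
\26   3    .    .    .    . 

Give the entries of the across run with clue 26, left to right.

3 9 8 2 4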